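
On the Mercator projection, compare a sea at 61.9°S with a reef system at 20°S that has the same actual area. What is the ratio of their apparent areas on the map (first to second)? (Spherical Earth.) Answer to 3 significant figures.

3.98

On Mercator, area is exaggerated by sec²φ = 1/cos²φ.
At 61.9°: sec²(61.9°) = 1/0.4710² = 4.508.
At 20°: sec²(20°) = 1/0.9397² = 1.132.
Ratio = 4.508/1.132 = cos²(20°)/cos²(61.9°) ≈ 3.98.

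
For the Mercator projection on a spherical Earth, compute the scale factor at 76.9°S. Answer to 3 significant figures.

4.41

Mercator is conformal, so the point scale is isotropic: h = k = sec φ = 1/cos φ.
k = 1/cos 76.9° = 1/0.2267 = 4.412.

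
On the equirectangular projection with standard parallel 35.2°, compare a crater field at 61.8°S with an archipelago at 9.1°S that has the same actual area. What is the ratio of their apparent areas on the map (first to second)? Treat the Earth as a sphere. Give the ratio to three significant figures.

With standard parallel φ₀ = 35.2°, the equirectangular projection gives x = Rλ cos φ₀, y = Rφ, so h = 1 and k = cos 35.2° / cos φ.
Areal scale at 61.8°: h·k = 1.000 × 1.729 = 1.729.
Areal scale at 9.1°: h·k = 1.000 × 0.8276 = 0.8276.
Ratio = 1.729/0.8276 ≈ 2.09.

2.09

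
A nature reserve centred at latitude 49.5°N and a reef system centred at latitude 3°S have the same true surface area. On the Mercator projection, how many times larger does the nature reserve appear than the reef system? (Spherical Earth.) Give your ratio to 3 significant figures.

2.36

On Mercator, area is exaggerated by sec²φ = 1/cos²φ.
At 49.5°: sec²(49.5°) = 1/0.6494² = 2.371.
At 3°: sec²(3°) = 1/0.9986² = 1.003.
Ratio = 2.371/1.003 = cos²(3°)/cos²(49.5°) ≈ 2.36.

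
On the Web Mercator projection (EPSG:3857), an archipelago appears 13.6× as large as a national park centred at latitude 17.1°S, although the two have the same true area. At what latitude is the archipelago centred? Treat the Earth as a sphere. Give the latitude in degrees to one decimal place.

For equal true areas on Mercator, apparent areas scale as sec²φ, so the ratio is cos²φ₂ / cos²φ₁.
cos²φ₂ / cos²φ₁ = 13.6  ⇒  cos φ₁ = cos 17.1° / √13.6 = 0.9558/3.688 = 0.2592.
φ₁ = arccos(0.2592) ≈ 75.0°.

75.0°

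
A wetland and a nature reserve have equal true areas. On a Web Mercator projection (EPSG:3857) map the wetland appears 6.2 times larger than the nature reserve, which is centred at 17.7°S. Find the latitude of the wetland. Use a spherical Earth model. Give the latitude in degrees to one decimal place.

For equal true areas on Mercator, apparent areas scale as sec²φ, so the ratio is cos²φ₂ / cos²φ₁.
cos²φ₂ / cos²φ₁ = 6.2  ⇒  cos φ₁ = cos 17.7° / √6.2 = 0.9527/2.490 = 0.3826.
φ₁ = arccos(0.3826) ≈ 67.5°.

67.5°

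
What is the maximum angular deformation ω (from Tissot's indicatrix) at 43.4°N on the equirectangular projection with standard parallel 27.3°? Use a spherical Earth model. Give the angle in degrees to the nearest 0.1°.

In the equirectangular projection with standard parallel φ₀ = 27.3° (x = Rλ cos φ₀, y = Rφ), meridians are true-scale (h = 1) and the parallel scale is k = cos φ₀ / cos φ.
At 43.4°: h = 1.000, k = 1.223; principal scales a = 1.223, b = 1.000.
sin(ω/2) = (a − b)/(a + b) = 0.2230/2.223 = 0.1003, so ω = 2 arcsin(0.1003) ≈ 11.5°.

11.5°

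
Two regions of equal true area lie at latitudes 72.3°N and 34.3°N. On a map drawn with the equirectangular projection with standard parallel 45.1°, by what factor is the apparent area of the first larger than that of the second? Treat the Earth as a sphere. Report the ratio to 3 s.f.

2.72

In the equirectangular projection with standard parallel φ₀ = 45.1° (x = Rλ cos φ₀, y = Rφ), meridians are true-scale (h = 1) and the parallel scale is k = cos φ₀ / cos φ.
Areal scale at 72.3°: h·k = 1.000 × 2.322 = 2.322.
Areal scale at 34.3°: h·k = 1.000 × 0.8545 = 0.8545.
Ratio = 2.322/0.8545 ≈ 2.72.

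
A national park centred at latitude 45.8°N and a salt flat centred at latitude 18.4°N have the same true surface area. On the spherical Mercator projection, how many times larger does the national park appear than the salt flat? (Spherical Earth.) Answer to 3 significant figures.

On Mercator, area is exaggerated by sec²φ = 1/cos²φ.
At 45.8°: sec²(45.8°) = 1/0.6972² = 2.057.
At 18.4°: sec²(18.4°) = 1/0.9489² = 1.111.
Ratio = 2.057/1.111 = cos²(18.4°)/cos²(45.8°) ≈ 1.85.

1.85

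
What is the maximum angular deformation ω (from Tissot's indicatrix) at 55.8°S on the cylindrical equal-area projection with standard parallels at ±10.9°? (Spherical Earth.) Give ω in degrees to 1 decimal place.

Cylindrical equal-area (φ₀ = 10.9°): h = cos φ / cos 10.9° along meridians, k = cos 10.9° / cos φ along parallels; h·k = 1.
At 55.8°: h = 0.5724, k = 1.747; principal scales a = 1.747, b = 0.5724.
sin(ω/2) = (a − b)/(a + b) = 1.175/2.319 = 0.5064, so ω = 2 arcsin(0.5064) ≈ 60.9°.

60.9°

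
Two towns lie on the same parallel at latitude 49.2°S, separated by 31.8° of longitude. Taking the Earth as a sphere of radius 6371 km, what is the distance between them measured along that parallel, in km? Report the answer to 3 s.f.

Arc length along a parallel = R cos φ · Δλ (with Δλ in radians).
= 6371 × cos 49.2° × (31.8° × π/180) = 6371 × 0.6534 × 0.5550 ≈ 2310 km.

2310 km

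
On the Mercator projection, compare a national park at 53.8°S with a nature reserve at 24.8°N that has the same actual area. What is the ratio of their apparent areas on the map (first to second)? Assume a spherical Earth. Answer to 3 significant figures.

2.36

Mercator areal scale is sec²φ.
At 53.8°: sec²(53.8°) = 1/0.5906² = 2.867.
At 24.8°: sec²(24.8°) = 1/0.9078² = 1.214.
Ratio = 2.867/1.214 = cos²(24.8°)/cos²(53.8°) ≈ 2.36.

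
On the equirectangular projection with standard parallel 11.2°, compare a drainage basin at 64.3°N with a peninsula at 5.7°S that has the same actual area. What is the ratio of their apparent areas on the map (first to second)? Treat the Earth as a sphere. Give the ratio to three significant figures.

2.29

The equidistant cylindrical projection with φ₀ = 11.2° has h = 1 (meridians true) and k = cos φ₀ / cos φ along parallels.
Areal scale at 64.3°: h·k = 1.000 × 2.262 = 2.262.
Areal scale at 5.7°: h·k = 1.000 × 0.9858 = 0.9858.
Ratio = 2.262/0.9858 ≈ 2.29.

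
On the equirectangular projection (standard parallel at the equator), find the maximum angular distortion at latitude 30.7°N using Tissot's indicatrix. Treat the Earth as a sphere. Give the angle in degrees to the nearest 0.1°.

8.6°

Plate carrée maps x = Rλ, y = Rφ. The meridian scale is h = 1 and the parallel scale is k = 1/cos φ = sec φ.
At 30.7°: h = 1.000, k = 1.163; principal scales a = 1.163, b = 1.000.
sin(ω/2) = (a − b)/(a + b) = 0.1630/2.163 = 0.07535, so ω = 2 arcsin(0.07535) ≈ 8.6°.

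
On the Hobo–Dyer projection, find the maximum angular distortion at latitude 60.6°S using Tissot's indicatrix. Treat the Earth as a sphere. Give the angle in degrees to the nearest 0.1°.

The Hobo–Dyer projection is cylindrical equal-area with φ₀ = 37.5°. For cylindrical equal-area with standard parallel φ₀, h = cos φ / cos φ₀ and k = cos φ₀ / cos φ, so h·k = 1.
At 60.6°: h = 0.6188, k = 1.616; principal scales a = 1.616, b = 0.6188.
sin(ω/2) = (a − b)/(a + b) = 0.9973/2.235 = 0.4463, so ω = 2 arcsin(0.4463) ≈ 53.0°.

53.0°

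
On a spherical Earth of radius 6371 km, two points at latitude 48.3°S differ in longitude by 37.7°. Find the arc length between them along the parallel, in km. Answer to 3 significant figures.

2790 km

Arc length along a parallel = R cos φ · Δλ (with Δλ in radians).
= 6371 × cos 48.3° × (37.7° × π/180) = 6371 × 0.6652 × 0.6580 ≈ 2790 km.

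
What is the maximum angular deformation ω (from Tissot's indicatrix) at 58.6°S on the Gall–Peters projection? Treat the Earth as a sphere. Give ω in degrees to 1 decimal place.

Gall–Peters is a cylindrical equal-area projection with standard parallels at ±45°. A cylindrical equal-area projection with standard parallel φ₀ has meridian scale h = cos φ / cos φ₀ and parallel scale k = cos φ₀ / cos φ (so areas are preserved, h·k = 1).
At 58.6°: h = 0.7368, k = 1.357; principal scales a = 1.357, b = 0.7368.
sin(ω/2) = (a − b)/(a + b) = 0.6204/2.094 = 0.2963, so ω = 2 arcsin(0.2963) ≈ 34.5°.

34.5°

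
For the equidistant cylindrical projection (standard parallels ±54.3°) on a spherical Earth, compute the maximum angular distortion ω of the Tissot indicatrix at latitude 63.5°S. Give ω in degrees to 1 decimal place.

With standard parallel φ₀ = 54.3°, the equirectangular projection gives x = Rλ cos φ₀, y = Rφ, so h = 1 and k = cos 54.3° / cos φ.
At 63.5°: h = 1.000, k = 1.308; principal scales a = 1.308, b = 1.000.
sin(ω/2) = (a − b)/(a + b) = 0.3078/2.308 = 0.1334, so ω = 2 arcsin(0.1334) ≈ 15.3°.

15.3°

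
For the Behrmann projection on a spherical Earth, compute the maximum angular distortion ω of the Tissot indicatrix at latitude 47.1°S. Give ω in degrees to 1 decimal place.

The Behrmann projection is cylindrical equal-area with φ₀ = 30°. For cylindrical equal-area with standard parallel φ₀, h = cos φ / cos φ₀ and k = cos φ₀ / cos φ, so h·k = 1.
At 47.1°: h = 0.7860, k = 1.272; principal scales a = 1.272, b = 0.7860.
sin(ω/2) = (a − b)/(a + b) = 0.4862/2.058 = 0.2362, so ω = 2 arcsin(0.2362) ≈ 27.3°.

27.3°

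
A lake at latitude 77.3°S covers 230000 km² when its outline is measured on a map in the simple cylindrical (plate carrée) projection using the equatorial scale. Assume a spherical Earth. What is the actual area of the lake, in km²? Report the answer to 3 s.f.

Plate carrée maps x = Rλ, y = Rφ. The meridian scale is h = 1 and the parallel scale is k = 1/cos φ = sec φ.
Areal scale = h·k = 1 × sec φ; at 77.3°, h = 1.000, k = 4.549, so h·k = 4.549.
True area = apparent / (areal scale) = 230000 / 4.549 ≈ 50600 km².

50600 km²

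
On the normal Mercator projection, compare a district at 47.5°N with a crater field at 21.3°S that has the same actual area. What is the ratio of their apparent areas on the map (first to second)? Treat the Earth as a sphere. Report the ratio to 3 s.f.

1.90

On Mercator, area is exaggerated by sec²φ = 1/cos²φ.
At 47.5°: sec²(47.5°) = 1/0.6756² = 2.191.
At 21.3°: sec²(21.3°) = 1/0.9317² = 1.152.
Ratio = 2.191/1.152 = cos²(21.3°)/cos²(47.5°) ≈ 1.90.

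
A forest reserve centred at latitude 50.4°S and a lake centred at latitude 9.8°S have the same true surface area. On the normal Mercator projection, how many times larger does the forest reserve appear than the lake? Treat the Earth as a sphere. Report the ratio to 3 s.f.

Mercator is conformal with k = sec φ, so areal scale = k² = sec²φ.
At 50.4°: sec²(50.4°) = 1/0.6374² = 2.461.
At 9.8°: sec²(9.8°) = 1/0.9854² = 1.030.
Ratio = 2.461/1.030 = cos²(9.8°)/cos²(50.4°) ≈ 2.39.

2.39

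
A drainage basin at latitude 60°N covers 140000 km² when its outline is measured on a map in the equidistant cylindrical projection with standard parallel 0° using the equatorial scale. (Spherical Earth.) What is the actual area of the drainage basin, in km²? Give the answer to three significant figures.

In the plate carrée (x = Rλ, y = Rφ), meridians are true-scale (h = 1) and parallels are stretched by k = sec φ.
Areal scale = h·k = 1 × sec φ; at 60°, h = 1.000, k = 2.000, so h·k = 2.000.
True area = apparent / (areal scale) = 140000 / 2.000 ≈ 70000 km².

70000 km²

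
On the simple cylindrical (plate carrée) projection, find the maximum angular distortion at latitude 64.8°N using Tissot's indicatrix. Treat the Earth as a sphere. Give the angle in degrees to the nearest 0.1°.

47.5°

Plate carrée maps x = Rλ, y = Rφ. The meridian scale is h = 1 and the parallel scale is k = 1/cos φ = sec φ.
At 64.8°: h = 1.000, k = 2.349; principal scales a = 2.349, b = 1.000.
sin(ω/2) = (a − b)/(a + b) = 1.349/3.349 = 0.4027, so ω = 2 arcsin(0.4027) ≈ 47.5°.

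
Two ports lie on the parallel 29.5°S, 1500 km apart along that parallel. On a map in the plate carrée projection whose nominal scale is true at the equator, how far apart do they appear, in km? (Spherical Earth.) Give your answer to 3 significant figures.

1720 km

In the plate carrée (x = Rλ, y = Rφ), meridians are true-scale (h = 1) and parallels are stretched by k = sec φ.
Along the parallel, k = sec 29.5° = 1/0.8704 = 1.149.
Map distance = 1500 × 1.149 ≈ 1720 km.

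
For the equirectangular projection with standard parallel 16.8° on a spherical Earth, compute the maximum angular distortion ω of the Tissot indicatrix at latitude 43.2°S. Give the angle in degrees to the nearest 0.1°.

15.6°

With standard parallel φ₀ = 16.8°, the equirectangular projection gives x = Rλ cos φ₀, y = Rφ, so h = 1 and k = cos 16.8° / cos φ.
At 43.2°: h = 1.000, k = 1.313; principal scales a = 1.313, b = 1.000.
sin(ω/2) = (a − b)/(a + b) = 0.3133/2.313 = 0.1354, so ω = 2 arcsin(0.1354) ≈ 15.6°.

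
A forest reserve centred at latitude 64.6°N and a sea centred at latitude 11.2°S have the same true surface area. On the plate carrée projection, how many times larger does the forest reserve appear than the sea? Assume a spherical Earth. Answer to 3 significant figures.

2.29

In the plate carrée (x = Rλ, y = Rφ), meridians are true-scale (h = 1) and parallels are stretched by k = sec φ.
Areal scale at 64.6°: h·k = 1.000 × 2.331 = 2.331.
Areal scale at 11.2°: h·k = 1.000 × 1.019 = 1.019.
Ratio = 2.331/1.019 ≈ 2.29.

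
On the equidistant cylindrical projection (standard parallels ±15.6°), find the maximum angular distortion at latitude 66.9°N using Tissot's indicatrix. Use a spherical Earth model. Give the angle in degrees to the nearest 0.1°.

49.8°

The equidistant cylindrical projection with φ₀ = 15.6° has h = 1 (meridians true) and k = cos φ₀ / cos φ along parallels.
At 66.9°: h = 1.000, k = 2.455; principal scales a = 2.455, b = 1.000.
sin(ω/2) = (a − b)/(a + b) = 1.455/3.455 = 0.4211, so ω = 2 arcsin(0.4211) ≈ 49.8°.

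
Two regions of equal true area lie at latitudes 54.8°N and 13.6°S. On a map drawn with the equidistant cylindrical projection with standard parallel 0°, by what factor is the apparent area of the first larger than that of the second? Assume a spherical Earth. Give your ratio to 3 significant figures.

For the equirectangular projection with φ₀ = 0 (plate carrée), h = 1 along meridians and k = sec φ along parallels.
Areal scale at 54.8°: h·k = 1.000 × 1.735 = 1.735.
Areal scale at 13.6°: h·k = 1.000 × 1.029 = 1.029.
Ratio = 1.735/1.029 ≈ 1.69.

1.69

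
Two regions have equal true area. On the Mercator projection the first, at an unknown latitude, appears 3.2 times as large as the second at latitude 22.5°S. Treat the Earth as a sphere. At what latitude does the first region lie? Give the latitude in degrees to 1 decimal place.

Mercator areal scale is sec²φ, so apparent-area ratio = sec²φ₁ / sec²φ₂ = cos²φ₂ / cos²φ₁.
cos²φ₂ / cos²φ₁ = 3.2  ⇒  cos φ₁ = cos 22.5° / √3.2 = 0.9239/1.789 = 0.5165.
φ₁ = arccos(0.5165) ≈ 58.9°.

58.9°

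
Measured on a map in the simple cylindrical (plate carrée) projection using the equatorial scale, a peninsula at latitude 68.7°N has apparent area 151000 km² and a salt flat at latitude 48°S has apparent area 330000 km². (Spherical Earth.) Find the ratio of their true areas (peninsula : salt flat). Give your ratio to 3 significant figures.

Plate carrée has h = 1 and k = sec φ, giving areal scale sec φ; true area = (apparent area) · cos φ.
True area of peninsula: 151000 × cos(68.7°) = 151000 × 0.3633 = 54850 km².
True area of salt flat: 330000 × cos(48°) = 330000 × 0.6691 = 220800 km².
Ratio = 54850 / 220800 ≈ 0.248.

0.248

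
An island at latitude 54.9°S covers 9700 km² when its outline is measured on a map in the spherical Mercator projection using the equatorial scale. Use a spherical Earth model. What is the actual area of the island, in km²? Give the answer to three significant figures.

Mercator is conformal, so the point scale is isotropic: h = k = sec φ = 1/cos φ.
Areal scale = k² = sec²φ = 1/cos²(54.9°) = 1/0.5750² = 3.025.
True area = apparent / (areal scale) = 9700 / 3.025 ≈ 3210 km².

3210 km²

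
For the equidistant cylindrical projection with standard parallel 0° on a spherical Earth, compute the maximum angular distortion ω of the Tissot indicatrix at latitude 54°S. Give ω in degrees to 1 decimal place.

For the equirectangular projection with φ₀ = 0 (plate carrée), h = 1 along meridians and k = sec φ along parallels.
At 54°: h = 1.000, k = 1.701; principal scales a = 1.701, b = 1.000.
sin(ω/2) = (a − b)/(a + b) = 0.7013/2.701 = 0.2596, so ω = 2 arcsin(0.2596) ≈ 30.1°.

30.1°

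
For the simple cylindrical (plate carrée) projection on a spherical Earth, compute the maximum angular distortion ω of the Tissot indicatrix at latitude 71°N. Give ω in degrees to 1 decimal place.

61.2°

In the plate carrée (x = Rλ, y = Rφ), meridians are true-scale (h = 1) and parallels are stretched by k = sec φ.
At 71°: h = 1.000, k = 3.072; principal scales a = 3.072, b = 1.000.
sin(ω/2) = (a − b)/(a + b) = 2.072/4.072 = 0.5088, so ω = 2 arcsin(0.5088) ≈ 61.2°.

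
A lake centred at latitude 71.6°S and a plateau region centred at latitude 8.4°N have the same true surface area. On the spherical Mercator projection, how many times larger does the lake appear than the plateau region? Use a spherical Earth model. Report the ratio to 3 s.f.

Mercator areal scale is sec²φ.
At 71.6°: sec²(71.6°) = 1/0.3156² = 10.04.
At 8.4°: sec²(8.4°) = 1/0.9893² = 1.022.
Ratio = 10.04/1.022 = cos²(8.4°)/cos²(71.6°) ≈ 9.82.

9.82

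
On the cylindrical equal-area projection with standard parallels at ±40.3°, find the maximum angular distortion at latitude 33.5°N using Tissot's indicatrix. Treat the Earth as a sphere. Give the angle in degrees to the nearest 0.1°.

A cylindrical equal-area projection with standard parallel φ₀ has meridian scale h = cos φ / cos φ₀ and parallel scale k = cos φ₀ / cos φ (so areas are preserved, h·k = 1).
At 33.5°: h = 1.093, k = 0.9146; principal scales a = 1.093, b = 0.9146.
sin(ω/2) = (a − b)/(a + b) = 0.1788/2.008 = 0.08904, so ω = 2 arcsin(0.08904) ≈ 10.2°.

10.2°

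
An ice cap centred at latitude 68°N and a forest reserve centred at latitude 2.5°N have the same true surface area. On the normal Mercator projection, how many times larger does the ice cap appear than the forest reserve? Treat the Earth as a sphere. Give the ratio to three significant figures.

On Mercator, area is exaggerated by sec²φ = 1/cos²φ.
At 68°: sec²(68°) = 1/0.3746² = 7.126.
At 2.5°: sec²(2.5°) = 1/0.9990² = 1.002.
Ratio = 7.126/1.002 = cos²(2.5°)/cos²(68°) ≈ 7.11.

7.11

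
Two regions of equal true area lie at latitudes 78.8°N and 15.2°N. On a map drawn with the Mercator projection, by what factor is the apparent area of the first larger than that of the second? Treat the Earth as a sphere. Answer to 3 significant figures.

Mercator is conformal with k = sec φ, so areal scale = k² = sec²φ.
At 78.8°: sec²(78.8°) = 1/0.1942² = 26.51.
At 15.2°: sec²(15.2°) = 1/0.9650² = 1.074.
Ratio = 26.51/1.074 = cos²(15.2°)/cos²(78.8°) ≈ 24.7.

24.7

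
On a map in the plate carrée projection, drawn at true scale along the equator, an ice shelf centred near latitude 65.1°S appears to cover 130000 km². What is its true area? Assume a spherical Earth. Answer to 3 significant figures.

54700 km²

For the equirectangular projection with φ₀ = 0 (plate carrée), h = 1 along meridians and k = sec φ along parallels.
Areal scale = h·k = 1 × sec φ; at 65.1°, h = 1.000, k = 2.375, so h·k = 2.375.
True area = apparent / (areal scale) = 130000 / 2.375 ≈ 54700 km².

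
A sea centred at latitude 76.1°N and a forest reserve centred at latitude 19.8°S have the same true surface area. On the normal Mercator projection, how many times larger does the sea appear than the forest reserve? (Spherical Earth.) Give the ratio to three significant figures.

15.3

Mercator areal scale is sec²φ.
At 76.1°: sec²(76.1°) = 1/0.2402² = 17.33.
At 19.8°: sec²(19.8°) = 1/0.9409² = 1.130.
Ratio = 17.33/1.130 = cos²(19.8°)/cos²(76.1°) ≈ 15.3.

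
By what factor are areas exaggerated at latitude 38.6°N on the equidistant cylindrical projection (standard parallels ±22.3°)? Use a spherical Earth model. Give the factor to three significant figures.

1.18

In the equirectangular projection with standard parallel φ₀ = 22.3° (x = Rλ cos φ₀, y = Rφ), meridians are true-scale (h = 1) and the parallel scale is k = cos φ₀ / cos φ.
Areal scale = h·k = 1 × cos φ₀ / cos φ; at 38.6°, h = 1.000, k = 1.184, so h·k = 1.184.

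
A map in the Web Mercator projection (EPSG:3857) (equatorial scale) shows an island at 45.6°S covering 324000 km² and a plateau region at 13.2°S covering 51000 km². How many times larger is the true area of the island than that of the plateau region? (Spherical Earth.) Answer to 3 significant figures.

3.28

Mercator's areal exaggeration is sec²φ; hence true area = (apparent area) · cos²φ.
True area of island: 324000 × cos²(45.6°) = 324000 × 0.4895 = 158600 km².
True area of plateau region: 51000 × cos²(13.2°) = 51000 × 0.9479 = 48340 km².
Ratio = 158600 / 48340 ≈ 3.28.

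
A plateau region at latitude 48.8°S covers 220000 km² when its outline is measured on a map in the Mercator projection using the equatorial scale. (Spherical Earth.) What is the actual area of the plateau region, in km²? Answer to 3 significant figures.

95500 km²

The Mercator projection is conformal; its linear scale factor is the same in every direction and equals sec φ = 1/cos φ.
Areal scale = k² = sec²φ = 1/cos²(48.8°) = 1/0.6587² = 2.305.
True area = apparent / (areal scale) = 220000 / 2.305 ≈ 95500 km².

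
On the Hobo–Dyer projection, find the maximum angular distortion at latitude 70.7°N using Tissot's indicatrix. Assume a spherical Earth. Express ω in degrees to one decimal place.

89.5°

Hobo–Dyer is a cylindrical equal-area projection with standard parallels at ±37.5°. Cylindrical equal-area (φ₀ = 37.5°): h = cos φ / cos 37.5° along meridians, k = cos 37.5° / cos φ along parallels; h·k = 1.
At 70.7°: h = 0.4166, k = 2.400; principal scales a = 2.400, b = 0.4166.
sin(ω/2) = (a − b)/(a + b) = 1.984/2.817 = 0.7042, so ω = 2 arcsin(0.7042) ≈ 89.5°.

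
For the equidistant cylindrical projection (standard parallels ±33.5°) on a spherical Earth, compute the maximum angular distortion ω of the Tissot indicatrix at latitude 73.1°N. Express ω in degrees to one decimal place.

57.8°

The equidistant cylindrical projection with φ₀ = 33.5° has h = 1 (meridians true) and k = cos φ₀ / cos φ along parallels.
At 73.1°: h = 1.000, k = 2.869; principal scales a = 2.869, b = 1.000.
sin(ω/2) = (a − b)/(a + b) = 1.869/3.869 = 0.4830, so ω = 2 arcsin(0.4830) ≈ 57.8°.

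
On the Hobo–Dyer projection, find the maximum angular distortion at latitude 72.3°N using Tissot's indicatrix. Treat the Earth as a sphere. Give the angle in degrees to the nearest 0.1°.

The Hobo–Dyer projection is cylindrical equal-area with φ₀ = 37.5°. Cylindrical equal-area (φ₀ = 37.5°): h = cos φ / cos 37.5° along meridians, k = cos 37.5° / cos φ along parallels; h·k = 1.
At 72.3°: h = 0.3832, k = 2.609; principal scales a = 2.609, b = 0.3832.
sin(ω/2) = (a − b)/(a + b) = 2.226/2.993 = 0.7439, so ω = 2 arcsin(0.7439) ≈ 96.1°.

96.1°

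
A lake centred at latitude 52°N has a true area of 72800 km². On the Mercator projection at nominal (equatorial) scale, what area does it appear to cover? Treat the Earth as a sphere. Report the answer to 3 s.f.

192000 km²

For Mercator, h = k = sec φ (a conformal cylindrical projection has a single point scale, 1/cos φ).
Areal scale = k² = sec²φ = 1/cos²(52°) = 1/0.6157² = 2.638.
Apparent area = 72800 × 2.638 ≈ 192000 km².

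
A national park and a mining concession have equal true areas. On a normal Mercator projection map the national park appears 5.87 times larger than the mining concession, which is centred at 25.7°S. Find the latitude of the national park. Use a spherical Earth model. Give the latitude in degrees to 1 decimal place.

68.2°

For equal true areas on Mercator, apparent areas scale as sec²φ, so the ratio is cos²φ₂ / cos²φ₁.
cos²φ₂ / cos²φ₁ = 5.87  ⇒  cos φ₁ = cos 25.7° / √5.87 = 0.9011/2.423 = 0.3719.
φ₁ = arccos(0.3719) ≈ 68.2°.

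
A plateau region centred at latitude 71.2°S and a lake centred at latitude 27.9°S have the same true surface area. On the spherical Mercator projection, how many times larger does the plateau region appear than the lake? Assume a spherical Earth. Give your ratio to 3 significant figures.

7.52

On Mercator, area is exaggerated by sec²φ = 1/cos²φ.
At 71.2°: sec²(71.2°) = 1/0.3223² = 9.629.
At 27.9°: sec²(27.9°) = 1/0.8838² = 1.280.
Ratio = 9.629/1.280 = cos²(27.9°)/cos²(71.2°) ≈ 7.52.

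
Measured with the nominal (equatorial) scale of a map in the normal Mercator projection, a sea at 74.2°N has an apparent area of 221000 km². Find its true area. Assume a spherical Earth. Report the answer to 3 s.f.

16400 km²

Mercator is conformal, so the point scale is isotropic: h = k = sec φ = 1/cos φ.
Areal scale = k² = sec²φ = 1/cos²(74.2°) = 1/0.2723² = 13.49.
True area = apparent / (areal scale) = 221000 / 13.49 ≈ 16400 km².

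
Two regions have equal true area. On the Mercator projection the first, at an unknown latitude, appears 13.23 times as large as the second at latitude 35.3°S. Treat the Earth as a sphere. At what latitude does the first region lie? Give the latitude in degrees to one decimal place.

Mercator areal scale is sec²φ, so apparent-area ratio = sec²φ₁ / sec²φ₂ = cos²φ₂ / cos²φ₁.
cos²φ₂ / cos²φ₁ = 13.23  ⇒  cos φ₁ = cos 35.3° / √13.23 = 0.8161/3.637 = 0.2244.
φ₁ = arccos(0.2244) ≈ 77.0°.

77.0°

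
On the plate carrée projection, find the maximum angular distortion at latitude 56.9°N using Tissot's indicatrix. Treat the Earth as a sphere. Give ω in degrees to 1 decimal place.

For the equirectangular projection with φ₀ = 0 (plate carrée), h = 1 along meridians and k = sec φ along parallels.
At 56.9°: h = 1.000, k = 1.831; principal scales a = 1.831, b = 1.000.
sin(ω/2) = (a − b)/(a + b) = 0.8312/2.831 = 0.2936, so ω = 2 arcsin(0.2936) ≈ 34.1°.

34.1°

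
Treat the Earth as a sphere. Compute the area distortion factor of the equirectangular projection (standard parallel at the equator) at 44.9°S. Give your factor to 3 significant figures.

In the plate carrée (x = Rλ, y = Rφ), meridians are true-scale (h = 1) and parallels are stretched by k = sec φ.
Areal scale = h·k = 1 × sec φ; at 44.9°, h = 1.000, k = 1.412, so h·k = 1.412.

1.41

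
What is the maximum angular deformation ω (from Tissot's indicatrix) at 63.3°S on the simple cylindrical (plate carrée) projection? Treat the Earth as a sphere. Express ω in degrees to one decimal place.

44.7°

Plate carrée maps x = Rλ, y = Rφ. The meridian scale is h = 1 and the parallel scale is k = 1/cos φ = sec φ.
At 63.3°: h = 1.000, k = 2.226; principal scales a = 2.226, b = 1.000.
sin(ω/2) = (a − b)/(a + b) = 1.226/3.226 = 0.3800, so ω = 2 arcsin(0.3800) ≈ 44.7°.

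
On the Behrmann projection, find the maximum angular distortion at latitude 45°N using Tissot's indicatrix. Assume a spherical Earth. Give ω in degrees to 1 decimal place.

23.1°

Behrmann is a cylindrical equal-area projection with standard parallels at ±30°. For cylindrical equal-area with standard parallel φ₀, h = cos φ / cos φ₀ and k = cos φ₀ / cos φ, so h·k = 1.
At 45°: h = 0.8165, k = 1.225; principal scales a = 1.225, b = 0.8165.
sin(ω/2) = (a − b)/(a + b) = 0.4082/2.041 = 0.2000, so ω = 2 arcsin(0.2000) ≈ 23.1°.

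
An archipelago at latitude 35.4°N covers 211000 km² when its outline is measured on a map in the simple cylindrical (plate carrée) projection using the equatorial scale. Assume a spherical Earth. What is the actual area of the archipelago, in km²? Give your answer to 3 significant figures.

172000 km²

For the equirectangular projection with φ₀ = 0 (plate carrée), h = 1 along meridians and k = sec φ along parallels.
Areal scale = h·k = 1 × sec φ; at 35.4°, h = 1.000, k = 1.227, so h·k = 1.227.
True area = apparent / (areal scale) = 211000 / 1.227 ≈ 172000 km².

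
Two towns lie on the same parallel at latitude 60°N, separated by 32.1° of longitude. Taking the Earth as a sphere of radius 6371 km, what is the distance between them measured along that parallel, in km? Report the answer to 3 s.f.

Arc length along a parallel = R cos φ · Δλ (with Δλ in radians).
= 6371 × cos 60° × (32.1° × π/180) = 6371 × 0.5000 × 0.5603 ≈ 1780 km.

1780 km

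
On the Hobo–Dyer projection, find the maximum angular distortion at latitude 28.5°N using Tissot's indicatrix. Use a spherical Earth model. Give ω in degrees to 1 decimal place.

The Hobo–Dyer projection is cylindrical equal-area with φ₀ = 37.5°. A cylindrical equal-area projection with standard parallel φ₀ has meridian scale h = cos φ / cos φ₀ and parallel scale k = cos φ₀ / cos φ (so areas are preserved, h·k = 1).
At 28.5°: h = 1.108, k = 0.9028; principal scales a = 1.108, b = 0.9028.
sin(ω/2) = (a − b)/(a + b) = 0.2050/2.010 = 0.1020, so ω = 2 arcsin(0.1020) ≈ 11.7°.

11.7°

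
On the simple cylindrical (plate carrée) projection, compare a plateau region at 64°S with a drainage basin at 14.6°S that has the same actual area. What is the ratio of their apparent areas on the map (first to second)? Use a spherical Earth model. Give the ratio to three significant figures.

In the plate carrée (x = Rλ, y = Rφ), meridians are true-scale (h = 1) and parallels are stretched by k = sec φ.
Areal scale at 64°: h·k = 1.000 × 2.281 = 2.281.
Areal scale at 14.6°: h·k = 1.000 × 1.033 = 1.033.
Ratio = 2.281/1.033 ≈ 2.21.

2.21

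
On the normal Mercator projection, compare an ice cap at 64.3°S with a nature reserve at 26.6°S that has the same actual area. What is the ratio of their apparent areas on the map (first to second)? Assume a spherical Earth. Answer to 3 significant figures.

On Mercator, area is exaggerated by sec²φ = 1/cos²φ.
At 64.3°: sec²(64.3°) = 1/0.4337² = 5.317.
At 26.6°: sec²(26.6°) = 1/0.8942² = 1.251.
Ratio = 5.317/1.251 = cos²(26.6°)/cos²(64.3°) ≈ 4.25.

4.25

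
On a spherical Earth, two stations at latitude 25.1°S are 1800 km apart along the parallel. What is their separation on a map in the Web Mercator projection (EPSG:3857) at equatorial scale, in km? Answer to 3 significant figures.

1990 km

For Mercator, h = k = sec φ (a conformal cylindrical projection has a single point scale, 1/cos φ).
Along the parallel, k = sec 25.1° = 1/0.9056 = 1.104.
Map distance = 1800 × 1.104 ≈ 1990 km.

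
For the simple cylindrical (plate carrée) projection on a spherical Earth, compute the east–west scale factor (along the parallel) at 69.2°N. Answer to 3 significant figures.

2.82

In the plate carrée (x = Rλ, y = Rφ), meridians are true-scale (h = 1) and parallels are stretched by k = sec φ.
k = 1/cos 69.2° = 1/0.3551 = 2.816.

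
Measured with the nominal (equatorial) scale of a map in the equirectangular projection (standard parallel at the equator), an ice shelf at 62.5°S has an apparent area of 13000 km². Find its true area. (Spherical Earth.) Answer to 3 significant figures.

Plate carrée maps x = Rλ, y = Rφ. The meridian scale is h = 1 and the parallel scale is k = 1/cos φ = sec φ.
Areal scale = h·k = 1 × sec φ; at 62.5°, h = 1.000, k = 2.166, so h·k = 2.166.
True area = apparent / (areal scale) = 13000 / 2.166 ≈ 6000 km².

6000 km²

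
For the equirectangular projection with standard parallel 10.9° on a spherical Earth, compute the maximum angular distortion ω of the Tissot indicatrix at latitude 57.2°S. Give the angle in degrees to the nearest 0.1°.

The equidistant cylindrical projection with φ₀ = 10.9° has h = 1 (meridians true) and k = cos φ₀ / cos φ along parallels.
At 57.2°: h = 1.000, k = 1.813; principal scales a = 1.813, b = 1.000.
sin(ω/2) = (a − b)/(a + b) = 0.8127/2.813 = 0.2889, so ω = 2 arcsin(0.2889) ≈ 33.6°.

33.6°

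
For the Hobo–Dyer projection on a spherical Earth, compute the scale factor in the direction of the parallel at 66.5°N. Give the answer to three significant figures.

The Hobo–Dyer projection is cylindrical equal-area with φ₀ = 37.5°. A cylindrical equal-area projection with standard parallel φ₀ has meridian scale h = cos φ / cos φ₀ and parallel scale k = cos φ₀ / cos φ (so areas are preserved, h·k = 1).
k = cos 37.5° / cos 66.5° = 0.7934/0.3987 = 1.990.

1.99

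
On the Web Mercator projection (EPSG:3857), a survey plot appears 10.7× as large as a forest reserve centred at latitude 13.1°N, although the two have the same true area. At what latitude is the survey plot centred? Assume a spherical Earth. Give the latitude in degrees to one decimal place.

For equal true areas on Mercator, apparent areas scale as sec²φ, so the ratio is cos²φ₂ / cos²φ₁.
cos²φ₂ / cos²φ₁ = 10.7  ⇒  cos φ₁ = cos 13.1° / √10.7 = 0.9740/3.271 = 0.2978.
φ₁ = arccos(0.2978) ≈ 72.7°.

72.7°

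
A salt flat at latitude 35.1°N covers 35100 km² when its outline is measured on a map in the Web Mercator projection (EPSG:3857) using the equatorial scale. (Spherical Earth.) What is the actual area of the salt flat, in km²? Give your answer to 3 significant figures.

23500 km²

Mercator is conformal, so the point scale is isotropic: h = k = sec φ = 1/cos φ.
Areal scale = k² = sec²φ = 1/cos²(35.1°) = 1/0.8181² = 1.494.
True area = apparent / (areal scale) = 35100 / 1.494 ≈ 23500 km².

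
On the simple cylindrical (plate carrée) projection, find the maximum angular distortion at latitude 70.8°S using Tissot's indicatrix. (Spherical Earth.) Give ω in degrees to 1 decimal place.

60.7°

In the plate carrée (x = Rλ, y = Rφ), meridians are true-scale (h = 1) and parallels are stretched by k = sec φ.
At 70.8°: h = 1.000, k = 3.041; principal scales a = 3.041, b = 1.000.
sin(ω/2) = (a − b)/(a + b) = 2.041/4.041 = 0.5050, so ω = 2 arcsin(0.5050) ≈ 60.7°.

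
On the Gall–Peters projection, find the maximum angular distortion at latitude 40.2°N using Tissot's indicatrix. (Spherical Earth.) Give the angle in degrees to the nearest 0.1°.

8.8°

The Gall–Peters projection is cylindrical equal-area with φ₀ = 45°. A cylindrical equal-area projection with standard parallel φ₀ has meridian scale h = cos φ / cos φ₀ and parallel scale k = cos φ₀ / cos φ (so areas are preserved, h·k = 1).
At 40.2°: h = 1.080, k = 0.9258; principal scales a = 1.080, b = 0.9258.
sin(ω/2) = (a − b)/(a + b) = 0.1544/2.006 = 0.07697, so ω = 2 arcsin(0.07697) ≈ 8.8°.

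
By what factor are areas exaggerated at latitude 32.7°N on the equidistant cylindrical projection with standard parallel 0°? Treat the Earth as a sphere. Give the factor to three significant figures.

For the equirectangular projection with φ₀ = 0 (plate carrée), h = 1 along meridians and k = sec φ along parallels.
Areal scale = h·k = 1 × sec φ; at 32.7°, h = 1.000, k = 1.188, so h·k = 1.188.

1.19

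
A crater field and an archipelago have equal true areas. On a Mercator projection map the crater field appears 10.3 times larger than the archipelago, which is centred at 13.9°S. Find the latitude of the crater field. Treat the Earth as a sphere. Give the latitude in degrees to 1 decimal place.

72.4°

On Mercator, (apparent₁)/(apparent₂) = sec²φ₁ / sec²φ₂ when true areas are equal.
cos²φ₂ / cos²φ₁ = 10.3  ⇒  cos φ₁ = cos 13.9° / √10.3 = 0.9707/3.209 = 0.3025.
φ₁ = arccos(0.3025) ≈ 72.4°.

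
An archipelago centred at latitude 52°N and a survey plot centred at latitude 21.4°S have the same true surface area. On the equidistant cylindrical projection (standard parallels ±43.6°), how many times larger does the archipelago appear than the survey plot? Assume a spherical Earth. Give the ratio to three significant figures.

In the equirectangular projection with standard parallel φ₀ = 43.6° (x = Rλ cos φ₀, y = Rφ), meridians are true-scale (h = 1) and the parallel scale is k = cos φ₀ / cos φ.
Areal scale at 52°: h·k = 1.000 × 1.176 = 1.176.
Areal scale at 21.4°: h·k = 1.000 × 0.7778 = 0.7778.
Ratio = 1.176/0.7778 ≈ 1.51.

1.51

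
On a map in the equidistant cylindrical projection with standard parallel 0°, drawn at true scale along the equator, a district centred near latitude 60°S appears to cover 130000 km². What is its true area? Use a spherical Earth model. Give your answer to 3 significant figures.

For the equirectangular projection with φ₀ = 0 (plate carrée), h = 1 along meridians and k = sec φ along parallels.
Areal scale = h·k = 1 × sec φ; at 60°, h = 1.000, k = 2.000, so h·k = 2.000.
True area = apparent / (areal scale) = 130000 / 2.000 ≈ 65000 km².

65000 km²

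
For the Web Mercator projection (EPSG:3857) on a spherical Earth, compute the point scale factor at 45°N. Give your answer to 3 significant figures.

1.41

For Mercator, h = k = sec φ (a conformal cylindrical projection has a single point scale, 1/cos φ).
k = 1/cos 45° = 1/0.7071 = 1.414.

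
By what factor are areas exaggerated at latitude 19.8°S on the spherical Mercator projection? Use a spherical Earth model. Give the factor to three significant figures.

For Mercator, h = k = sec φ (a conformal cylindrical projection has a single point scale, 1/cos φ).
Areal scale = k² = sec²φ = 1/cos²(19.8°) = 1/0.9409² = 1.130.

1.13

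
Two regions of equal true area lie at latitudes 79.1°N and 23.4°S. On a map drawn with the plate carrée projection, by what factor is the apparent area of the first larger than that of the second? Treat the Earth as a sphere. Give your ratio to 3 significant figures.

4.85

For the equirectangular projection with φ₀ = 0 (plate carrée), h = 1 along meridians and k = sec φ along parallels.
Areal scale at 79.1°: h·k = 1.000 × 5.288 = 5.288.
Areal scale at 23.4°: h·k = 1.000 × 1.090 = 1.090.
Ratio = 5.288/1.090 ≈ 4.85.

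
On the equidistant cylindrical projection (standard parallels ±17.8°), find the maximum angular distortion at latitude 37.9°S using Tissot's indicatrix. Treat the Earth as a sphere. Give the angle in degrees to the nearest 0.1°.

The equidistant cylindrical projection with φ₀ = 17.8° has h = 1 (meridians true) and k = cos φ₀ / cos φ along parallels.
At 37.9°: h = 1.000, k = 1.207; principal scales a = 1.207, b = 1.000.
sin(ω/2) = (a − b)/(a + b) = 0.2066/2.207 = 0.09364, so ω = 2 arcsin(0.09364) ≈ 10.7°.

10.7°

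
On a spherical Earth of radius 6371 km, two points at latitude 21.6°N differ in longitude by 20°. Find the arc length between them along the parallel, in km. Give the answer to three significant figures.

2070 km

Arc length along a parallel = R cos φ · Δλ (with Δλ in radians).
= 6371 × cos 21.6° × (20° × π/180) = 6371 × 0.9298 × 0.3491 ≈ 2070 km.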